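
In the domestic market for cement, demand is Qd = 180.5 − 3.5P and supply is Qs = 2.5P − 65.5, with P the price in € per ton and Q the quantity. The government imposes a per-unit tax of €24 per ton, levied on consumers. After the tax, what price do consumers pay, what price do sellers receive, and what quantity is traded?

Without the tax, 180.5 − 3.5P = 2.5P − 65.5 gives 6P = 246, so P* = €41 and Q* = 37.
With the tax collected from consumers, demand (in seller-price terms) shifts: Qd = 180.5 − 3.5(P + 24).
Solving gives Q = 2 with consumers paying €51 and sellers receiving €27 (the €24 wedge).

Consumers pay €51; sellers receive €27; quantity = 2.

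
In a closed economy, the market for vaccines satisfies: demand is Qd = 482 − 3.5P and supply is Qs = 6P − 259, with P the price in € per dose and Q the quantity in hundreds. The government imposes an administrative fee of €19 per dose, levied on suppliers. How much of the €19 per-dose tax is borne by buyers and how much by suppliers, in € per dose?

Buyers bear €12 per dose; suppliers bear €7 per dose.

Without the tax, 482 − 3.5P = 6P − 259 gives 9.5P = 741, so P* = €78 and Q* = 209.
With the tax collected from suppliers, supply shifts: Qs = 6(P − 19) − 259.
Solving gives Q = 167 with buyers paying €90 and suppliers receiving €71 (the €19 wedge).
Burden on buyers: €12; on suppliers: €7. (They sum to €19.)
The less price-elastic side of the market bears the larger share of a per-unit tax.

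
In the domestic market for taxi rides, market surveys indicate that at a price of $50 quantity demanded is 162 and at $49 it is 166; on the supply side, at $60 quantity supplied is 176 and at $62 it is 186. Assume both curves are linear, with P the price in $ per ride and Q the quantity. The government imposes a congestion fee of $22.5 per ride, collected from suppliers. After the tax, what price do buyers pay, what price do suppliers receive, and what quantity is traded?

Buyers pay $66.5; suppliers receive $44; quantity = 96.

Demand slope: (166 − 162)/(49 − 50) = -4, so Qd = 362 − 4P.
Supply slope: (186 − 176)/(62 − 60) = 5, so Qs = 5P − 124.
Before the tax: set 362 − 4P = 5P − 124 → P* = $54, Q* = 146.
With the tax collected from suppliers, supply shifts: Qs = 5(P − 22.5) − 124.
Solving gives Q = 96 with buyers paying $66.5 and suppliers receiving $44 (the $22.5 wedge).
The less price-elastic side of the market bears the larger share of a per-unit tax.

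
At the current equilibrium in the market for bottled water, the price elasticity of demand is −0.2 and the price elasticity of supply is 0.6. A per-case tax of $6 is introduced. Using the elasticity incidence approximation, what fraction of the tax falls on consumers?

Consumers' share ≈ 0.75.

Incidence ratio: consumers' share ≈ εs / (εs + |εd|) = 0.6 / (0.6 + 0.2) = 0.75.
Supply is the more elastic side, so consumers bear the larger share.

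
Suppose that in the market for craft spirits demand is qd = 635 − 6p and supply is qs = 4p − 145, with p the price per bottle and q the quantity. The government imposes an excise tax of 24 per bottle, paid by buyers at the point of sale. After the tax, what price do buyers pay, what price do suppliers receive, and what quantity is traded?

Buyers pay 87.6; suppliers receive 63.6; quantity = 109.4.

Before the tax: set 635 − 6p = 4p − 145 → p* = 78, q* = 167.
With the tax collected from buyers, demand (in seller-price terms) shifts: qd = 635 − 6(p + 24).
New equilibrium: buyers pay 87.6, suppliers receive 63.6, q = 109.4. (Wedge: pb − ps = 24.)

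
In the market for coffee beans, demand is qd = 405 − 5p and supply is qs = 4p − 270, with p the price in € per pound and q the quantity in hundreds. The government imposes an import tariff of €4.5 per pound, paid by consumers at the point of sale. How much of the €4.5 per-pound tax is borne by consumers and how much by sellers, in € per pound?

Consumers bear €2 per pound; sellers bear €2.5 per pound.

Before the tax: set 405 − 5p = 4p − 270 → p* = €75, q* = 30.
With the tax collected from consumers, demand (in seller-price terms) shifts: qd = 405 − 5(p + 4.5).
New equilibrium: consumers pay €77, sellers receive €72.5, q = 20. (Wedge: pb − ps = 4.5.)
Burden on consumers: €2; on sellers: €2.5. (They sum to €4.5.)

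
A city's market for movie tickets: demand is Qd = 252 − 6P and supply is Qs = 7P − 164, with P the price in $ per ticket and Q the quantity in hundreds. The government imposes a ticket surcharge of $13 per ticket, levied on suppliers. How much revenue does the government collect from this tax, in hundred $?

Tax revenue = $234 hundred.

Without the tax, 252 − 6P = 7P − 164 gives 13P = 416, so P* = $32 and Q* = 60.
With the tax collected from suppliers, supply shifts: Qs = 7(P − 13) − 164.
Solving gives Q = 18 with consumers paying $39 and suppliers receiving $26 (the $13 wedge).
Revenue = t · Q = 13 · 18 = $234.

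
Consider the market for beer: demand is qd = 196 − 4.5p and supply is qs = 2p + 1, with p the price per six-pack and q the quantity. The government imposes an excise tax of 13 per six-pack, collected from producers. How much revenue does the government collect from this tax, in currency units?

Before the tax: set 196 − 4.5p = 2p + 1 → p* = 30, q* = 61.
With the tax collected from producers, supply shifts: qs = 2(p − 13) + 1.
New equilibrium: buyers pay 34, producers receive 21, q = 43. (Wedge: pb − ps = 13.)
Revenue = t · Q = 13 · 43 = 559.

Tax revenue = 559.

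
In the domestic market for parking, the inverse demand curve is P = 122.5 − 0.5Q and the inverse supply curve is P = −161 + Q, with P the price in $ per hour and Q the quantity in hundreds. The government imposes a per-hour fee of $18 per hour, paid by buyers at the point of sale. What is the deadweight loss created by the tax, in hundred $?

Inverting to Q(P) form: Qd = 245 − 2P; Qs = P + 161.
Before the tax: set 245 − 2P = P + 161 → P* = $28, Q* = 189.
With the tax collected from buyers, demand (in seller-price terms) shifts: Qd = 245 − 2(P + 18).
New equilibrium: buyers pay $34, suppliers receive $16, Q = 177. (Wedge: Pb − Ps = 18.)
Quantity falls by |ΔQ| = |189 − 177| = 12.
DWL = ½ · t · |ΔQ| = ½ · 18 · 12 = $108.

Deadweight loss = $108 hundred.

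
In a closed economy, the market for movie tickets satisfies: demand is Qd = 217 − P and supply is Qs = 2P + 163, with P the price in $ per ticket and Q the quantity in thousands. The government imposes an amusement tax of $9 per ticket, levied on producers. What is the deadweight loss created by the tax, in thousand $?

Deadweight loss = $27 thousand.

Before the tax: set 217 − P = 2P + 163 → P* = $18, Q* = 199.
With the tax collected from producers, supply shifts: Qs = 2(P − 9) + 163.
Solving gives Q = 193 with consumers paying $24 and producers receiving $15 (the $9 wedge).
Quantity falls by |ΔQ| = |199 − 193| = 6.
DWL = ½ · t · |ΔQ| = ½ · 9 · 6 = $27.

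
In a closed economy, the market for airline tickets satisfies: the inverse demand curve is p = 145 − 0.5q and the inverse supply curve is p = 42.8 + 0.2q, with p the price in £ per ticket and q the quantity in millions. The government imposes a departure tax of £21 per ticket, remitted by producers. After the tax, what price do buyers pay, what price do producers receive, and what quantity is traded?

Buyers pay £87; producers receive £66; quantity = 116.

Rewrite in direct form: qd = 290 − 2p and qs = 5p − 214.
Without the tax, 290 − 2p = 5p − 214 gives 7p = 504, so p* = £72 and q* = 146.
With the tax collected from producers, supply shifts: qs = 5(p − 21) − 214.
Solving gives q = 116 with buyers paying £87 and producers receiving £66 (the £21 wedge).
The less price-elastic side of the market bears the larger share of a per-unit tax.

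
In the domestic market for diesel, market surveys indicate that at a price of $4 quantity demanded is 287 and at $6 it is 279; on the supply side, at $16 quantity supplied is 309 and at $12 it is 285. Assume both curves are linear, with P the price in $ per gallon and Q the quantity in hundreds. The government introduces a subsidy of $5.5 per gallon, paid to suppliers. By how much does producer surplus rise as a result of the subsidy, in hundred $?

Demand slope: (279 − 287)/(6 − 4) = -4, so Qd = 303 − 4P.
Supply slope: (285 − 309)/(12 − 16) = 6, so Qs = 6P + 213.
Without the subsidy, 303 − 4P = 6P + 213 gives 10P = 90, so P* = $9 and Q* = 267.
With a per-unit subsidy paid to suppliers, each receives P + 5.5 per unit sold, so supply becomes Qs = 6(P + 5.5) + 213.
New equilibrium: consumers pay $5.7, suppliers receive $11.2, Q = 280.2. (Wedge: Pb − Ps = −5.5.)
ΔPS is the trapezoid between Q = 280.2 and Q = 267 of height $2.2: ½ · (267 + 280.2) · 2.2 = $601.92.

Producer surplus rises by $601.92 hundred.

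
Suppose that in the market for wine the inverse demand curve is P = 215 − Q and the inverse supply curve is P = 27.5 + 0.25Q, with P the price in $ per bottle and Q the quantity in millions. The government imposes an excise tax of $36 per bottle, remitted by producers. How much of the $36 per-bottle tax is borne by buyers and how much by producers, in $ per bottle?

Buyers bear $28.8 per bottle; producers bear $7.2 per bottle.

Inverting to Q(P) form: Qd = 215 − P; Qs = 4P − 110.
Before the tax: set 215 − P = 4P − 110 → P* = $65, Q* = 150.
With the tax collected from producers, supply shifts: Qs = 4(P − 36) − 110.
New equilibrium: buyers pay $93.8, producers receive $57.8, Q = 121.2. (Wedge: Pb − Ps = 36.)
Burden on buyers: $28.8; on producers: $7.2. (They sum to $36.)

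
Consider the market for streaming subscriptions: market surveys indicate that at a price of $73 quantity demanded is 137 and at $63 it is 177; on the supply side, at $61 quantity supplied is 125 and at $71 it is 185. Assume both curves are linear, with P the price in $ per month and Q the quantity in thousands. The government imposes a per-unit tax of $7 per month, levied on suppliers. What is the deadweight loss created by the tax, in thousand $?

Deadweight loss = $58.8 thousand.

Demand slope: (177 − 137)/(63 − 73) = -4, so Qd = 429 − 4P.
Supply slope: (185 − 125)/(71 − 61) = 6, so Qs = 6P − 241.
Before the tax: set 429 − 4P = 6P − 241 → P* = $67, Q* = 161.
With the tax collected from suppliers, supply shifts: Qs = 6(P − 7) − 241.
Solving gives Q = 144.2 with consumers paying $71.2 and suppliers receiving $64.2 (the $7 wedge).
Quantity falls by |ΔQ| = |161 − 144.2| = 16.8.
DWL = ½ · t · |ΔQ| = ½ · 7 · 16.8 = $58.8.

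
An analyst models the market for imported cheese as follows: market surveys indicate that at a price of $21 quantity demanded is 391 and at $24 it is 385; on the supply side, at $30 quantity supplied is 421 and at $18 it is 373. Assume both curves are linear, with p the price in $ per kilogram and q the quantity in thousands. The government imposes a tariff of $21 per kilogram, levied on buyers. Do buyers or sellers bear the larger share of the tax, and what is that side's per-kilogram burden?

Buyers bear the larger share: $14 per kilogram.

Demand slope: (385 − 391)/(24 − 21) = -2, so qd = 433 − 2p.
Supply slope: (373 − 421)/(18 − 30) = 4, so qs = 4p + 301.
Before the tax: set 433 − 2p = 4p + 301 → p* = $22, q* = 389.
With the tax collected from buyers, demand (in seller-price terms) shifts: qd = 433 − 2(p + 21).
Solving gives q = 361 with buyers paying $36 and sellers receiving $15 (the $21 wedge).
Per-kilogram burden: buyers $14, sellers $7.
Buyers take the larger share because demand is less price-elastic here (demand slope 2 vs supply slope 4).
The less price-elastic side of the market bears the larger share of a per-unit tax.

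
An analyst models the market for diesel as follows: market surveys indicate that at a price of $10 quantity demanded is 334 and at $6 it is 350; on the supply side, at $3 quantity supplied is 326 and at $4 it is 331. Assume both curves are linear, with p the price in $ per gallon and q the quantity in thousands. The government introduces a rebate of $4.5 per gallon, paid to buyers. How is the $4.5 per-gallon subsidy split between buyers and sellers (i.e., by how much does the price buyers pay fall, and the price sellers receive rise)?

Buyers gain $2.5 per gallon; sellers gain $2 per gallon.

Demand slope: (350 − 334)/(6 − 10) = -4, so qd = 374 − 4p.
Supply slope: (331 − 326)/(4 − 3) = 5, so qs = 5p + 311.
Before the subsidy: set 374 − 4p = 5p + 311 → p* = $7, q* = 346.
With a per-unit subsidy paid to buyers, each effectively pays p − 4.5, so demand becomes qd = 374 − 4(p − 4.5).
New equilibrium: buyers pay $4.5, sellers receive $9, q = 356. (Wedge: pb − ps = −4.5.)
Gain to buyers: $2.5; to sellers: $2. (They sum to $4.5.)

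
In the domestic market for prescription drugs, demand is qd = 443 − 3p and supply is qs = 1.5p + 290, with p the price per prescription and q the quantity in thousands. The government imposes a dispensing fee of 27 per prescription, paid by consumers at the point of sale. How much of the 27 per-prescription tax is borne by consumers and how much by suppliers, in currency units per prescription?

Without the tax, 443 − 3p = 1.5p + 290 gives 4.5p = 153, so p* = 34 and q* = 341.
With the tax collected from consumers, demand (in seller-price terms) shifts: qd = 443 − 3(p + 27).
New equilibrium: consumers pay 43, suppliers receive 16, q = 314. (Wedge: pb − ps = 27.)
Burden on consumers: 9; on suppliers: 18. (They sum to 27.)
The less price-elastic side of the market bears the larger share of a per-unit tax.

Consumers bear 9 per prescription; suppliers bear 18 per prescription.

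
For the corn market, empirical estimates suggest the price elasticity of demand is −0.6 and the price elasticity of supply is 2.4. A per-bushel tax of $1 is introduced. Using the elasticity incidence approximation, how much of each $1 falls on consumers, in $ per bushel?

Incidence ratio: consumers' share ≈ εs / (εs + |εd|) = 2.4 / (2.4 + 0.6) = 0.8.
So consumers bear ≈ 0.8 × $1 = $0.8; sellers bear $0.2.

Consumers bear ≈ $0.8 per bushel.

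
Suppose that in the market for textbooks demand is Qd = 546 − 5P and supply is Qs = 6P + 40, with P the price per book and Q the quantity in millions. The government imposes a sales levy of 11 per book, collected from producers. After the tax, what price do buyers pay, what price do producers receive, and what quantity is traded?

Before the tax: set 546 − 5P = 6P + 40 → P* = 46, Q* = 316.
With the tax collected from producers, supply shifts: Qs = 6(P − 11) + 40.
New equilibrium: buyers pay 52, producers receive 41, Q = 286. (Wedge: Pb − Ps = 11.)
The less price-elastic side of the market bears the larger share of a per-unit tax.

Buyers pay 52; producers receive 41; quantity = 286.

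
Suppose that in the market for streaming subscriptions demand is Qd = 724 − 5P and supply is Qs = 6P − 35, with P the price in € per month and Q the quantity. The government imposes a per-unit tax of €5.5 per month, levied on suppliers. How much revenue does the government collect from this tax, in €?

Tax revenue = €2002.

Before the tax: set 724 − 5P = 6P − 35 → P* = €69, Q* = 379.
With the tax collected from suppliers, supply shifts: Qs = 6(P − 5.5) − 35.
New equilibrium: buyers pay €72, suppliers receive €66.5, Q = 364. (Wedge: Pb − Ps = 5.5.)
Revenue = t · Q = 5.5 · 364 = €2002.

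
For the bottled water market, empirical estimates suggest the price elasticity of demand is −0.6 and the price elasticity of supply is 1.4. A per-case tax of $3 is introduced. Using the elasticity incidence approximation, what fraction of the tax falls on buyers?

Buyers' share ≈ 0.7.

Incidence ratio: buyers' share ≈ εs / (εs + |εd|) = 1.4 / (1.4 + 0.6) = 0.7.
Supply is the more elastic side, so buyers bear the larger share.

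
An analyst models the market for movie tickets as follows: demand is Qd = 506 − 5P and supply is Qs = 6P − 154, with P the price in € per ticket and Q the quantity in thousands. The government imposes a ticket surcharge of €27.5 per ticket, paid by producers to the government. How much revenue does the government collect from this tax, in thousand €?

Before the tax: set 506 − 5P = 6P − 154 → P* = €60, Q* = 206.
With the tax collected from producers, supply shifts: Qs = 6(P − 27.5) − 154.
Solving gives Q = 131 with buyers paying €75 and producers receiving €47.5 (the €27.5 wedge).
Revenue = t · Q = 27.5 · 131 = €3602.5.

Tax revenue = €3602.5 thousand.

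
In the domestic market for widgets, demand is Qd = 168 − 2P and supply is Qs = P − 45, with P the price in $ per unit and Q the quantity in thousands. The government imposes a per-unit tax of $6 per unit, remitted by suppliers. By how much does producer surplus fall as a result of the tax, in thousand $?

Before the tax: set 168 − 2P = P − 45 → P* = $71, Q* = 26.
With the tax collected from suppliers, supply shifts: Qs = (P − 6) − 45.
Solving gives Q = 22 with consumers paying $73 and suppliers receiving $67 (the $6 wedge).
ΔPS is the trapezoid between Q = 22 and Q = 26 of height $4: ½ · (26 + 22) · 4 = $96.

Producer surplus falls by $96 thousand.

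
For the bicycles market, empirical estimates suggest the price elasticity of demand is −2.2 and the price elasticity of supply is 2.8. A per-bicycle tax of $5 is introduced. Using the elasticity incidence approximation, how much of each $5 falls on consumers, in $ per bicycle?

Consumers bear ≈ $2.8 per bicycle.

Incidence ratio: consumers' share ≈ εs / (εs + |εd|) = 2.8 / (2.8 + 2.2) = 0.56.
So consumers bear ≈ 0.56 × $5 = $2.8; suppliers bear $2.2.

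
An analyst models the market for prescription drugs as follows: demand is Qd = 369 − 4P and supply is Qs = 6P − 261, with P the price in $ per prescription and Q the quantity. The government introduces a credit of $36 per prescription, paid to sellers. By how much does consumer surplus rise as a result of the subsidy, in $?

Without the subsidy, 369 − 4P = 6P − 261 gives 10P = 630, so P* = $63 and Q* = 117.
With a per-unit subsidy paid to sellers, each receives P + 36 per unit sold, so supply becomes Qs = 6(P + 36) − 261.
New equilibrium: buyers pay $41.4, sellers receive $77.4, Q = 203.4. (Wedge: Pb − Ps = −36.)
ΔCS is the trapezoid between Q = 203.4 and Q = 117 of height $21.6: ½ · (117 + 203.4) · 21.6 = $3460.32.

Consumer surplus rises by $3460.32.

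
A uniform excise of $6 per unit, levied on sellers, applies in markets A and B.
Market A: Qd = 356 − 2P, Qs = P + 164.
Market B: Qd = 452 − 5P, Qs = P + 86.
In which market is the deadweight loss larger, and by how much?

Market A: pre-tax P* = $64, Q* = 228; post-tax Q = 224; deadweight loss = $12.
Market B: pre-tax P* = $61, Q* = 147; post-tax Q = 142; deadweight loss = $15.
Difference: $12 vs $15 → market B is larger by $3.

Market B, by $3.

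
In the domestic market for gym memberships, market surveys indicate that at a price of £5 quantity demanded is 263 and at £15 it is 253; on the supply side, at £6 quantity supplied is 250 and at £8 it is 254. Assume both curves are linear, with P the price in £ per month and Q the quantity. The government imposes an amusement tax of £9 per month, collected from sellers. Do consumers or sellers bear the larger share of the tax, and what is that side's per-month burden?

Demand slope: (253 − 263)/(15 − 5) = -1, so Qd = 268 − P.
Supply slope: (254 − 250)/(8 − 6) = 2, so Qs = 2P + 238.
Before the tax: set 268 − P = 2P + 238 → P* = £10, Q* = 258.
With the tax collected from sellers, supply shifts: Qs = 2(P − 9) + 238.
New equilibrium: consumers pay £16, sellers receive £7, Q = 252. (Wedge: Pb − Ps = 9.)
Per-month burden: consumers £6, sellers £3.
Consumers take the larger share because demand is less price-elastic here (demand slope 1 vs supply slope 2).
The less price-elastic side of the market bears the larger share of a per-unit tax.

Consumers bear the larger share: £6 per month.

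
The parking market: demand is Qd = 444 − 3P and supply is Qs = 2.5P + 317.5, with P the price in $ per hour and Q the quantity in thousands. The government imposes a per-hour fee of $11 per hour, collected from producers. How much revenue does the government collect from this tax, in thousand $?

Before the tax: set 444 − 3P = 2.5P + 317.5 → P* = $23, Q* = 375.
With the tax collected from producers, supply shifts: Qs = 2.5(P − 11) + 317.5.
Solving gives Q = 360 with consumers paying $28 and producers receiving $17 (the $11 wedge).
Revenue = t · Q = 11 · 360 = $3960.

Tax revenue = $3960 thousand.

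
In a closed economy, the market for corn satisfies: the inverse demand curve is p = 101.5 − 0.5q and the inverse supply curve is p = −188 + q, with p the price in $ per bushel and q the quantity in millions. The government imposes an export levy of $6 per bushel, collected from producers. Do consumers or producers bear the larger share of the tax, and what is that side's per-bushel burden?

Producers bear the larger share: $4 per bushel.

Inverting to q(p) form: qd = 203 − 2p; qs = p + 188.
Without the tax, 203 − 2p = p + 188 gives 3p = 15, so p* = $5 and q* = 193.
With the tax collected from producers, supply shifts: qs = (p − 6) + 188.
New equilibrium: consumers pay $7, producers receive $1, q = 189. (Wedge: pb − ps = 6.)
Per-bushel burden: consumers $2, producers $4.
Producers take the larger share because supply is less price-elastic here (demand slope 2 vs supply slope 1).
The less price-elastic side of the market bears the larger share of a per-unit tax.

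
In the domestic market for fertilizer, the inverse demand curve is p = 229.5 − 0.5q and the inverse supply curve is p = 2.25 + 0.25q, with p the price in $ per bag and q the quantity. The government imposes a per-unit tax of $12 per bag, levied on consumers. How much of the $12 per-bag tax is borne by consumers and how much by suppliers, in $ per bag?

Consumers bear $8 per bag; suppliers bear $4 per bag.

Rewrite in direct form: qd = 459 − 2p and qs = 4p − 9.
Before the tax: set 459 − 2p = 4p − 9 → p* = $78, q* = 303.
With the tax collected from consumers, demand (in seller-price terms) shifts: qd = 459 − 2(p + 12).
Solving gives q = 287 with consumers paying $86 and suppliers receiving $74 (the $12 wedge).
Burden on consumers: $8; on suppliers: $4. (They sum to $12.)
The less price-elastic side of the market bears the larger share of a per-unit tax.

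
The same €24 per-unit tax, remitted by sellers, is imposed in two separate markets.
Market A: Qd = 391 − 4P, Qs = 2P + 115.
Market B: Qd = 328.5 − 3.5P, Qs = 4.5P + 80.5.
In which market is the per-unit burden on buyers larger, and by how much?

Market A: pre-tax P* = €46, Q* = 207; post-tax Q = 175; per-unit burden on buyers = €8.
Market B: pre-tax P* = €31, Q* = 220; post-tax Q = 172.75; per-unit burden on buyers = €13.5.
Difference: €8 vs €13.5 → market B is larger by €5.5.

Market B, by €5.5.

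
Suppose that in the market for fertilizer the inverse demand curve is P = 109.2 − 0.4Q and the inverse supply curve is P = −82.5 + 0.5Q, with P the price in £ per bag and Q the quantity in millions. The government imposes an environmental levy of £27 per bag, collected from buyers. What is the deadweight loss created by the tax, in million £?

Inverting to Q(P) form: Qd = 273 − 2.5P; Qs = 2P + 165.
Before the tax: set 273 − 2.5P = 2P + 165 → P* = £24, Q* = 213.
With the tax collected from buyers, demand (in seller-price terms) shifts: Qd = 273 − 2.5(P + 27).
New equilibrium: buyers pay £36, suppliers receive £9, Q = 183. (Wedge: Pb − Ps = 27.)
Quantity falls by |ΔQ| = |213 − 183| = 30.
DWL = ½ · t · |ΔQ| = ½ · 27 · 30 = £405.

Deadweight loss = £405 million.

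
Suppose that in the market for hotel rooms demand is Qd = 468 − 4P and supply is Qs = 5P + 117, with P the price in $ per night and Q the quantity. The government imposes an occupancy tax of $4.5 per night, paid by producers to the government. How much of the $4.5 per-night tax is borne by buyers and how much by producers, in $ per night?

Before the tax: set 468 − 4P = 5P + 117 → P* = $39, Q* = 312.
With the tax collected from producers, supply shifts: Qs = 5(P − 4.5) + 117.
Solving gives Q = 302 with buyers paying $41.5 and producers receiving $37 (the $4.5 wedge).
Burden on buyers: $2.5; on producers: $2. (They sum to $4.5.)

Buyers bear $2.5 per night; producers bear $2 per night.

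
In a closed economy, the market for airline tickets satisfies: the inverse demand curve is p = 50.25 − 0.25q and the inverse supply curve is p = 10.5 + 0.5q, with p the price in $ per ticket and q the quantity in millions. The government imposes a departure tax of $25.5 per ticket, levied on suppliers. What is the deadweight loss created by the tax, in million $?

Rewrite in direct form: qd = 201 − 4p and qs = 2p − 21.
Before the tax: set 201 − 4p = 2p − 21 → p* = $37, q* = 53.
With the tax collected from suppliers, supply shifts: qs = 2(p − 25.5) − 21.
New equilibrium: buyers pay $45.5, suppliers receive $20, q = 19. (Wedge: pb − ps = 25.5.)
Quantity falls by |ΔQ| = |53 − 19| = 34.
DWL = ½ · t · |ΔQ| = ½ · 25.5 · 34 = $433.5.

Deadweight loss = $433.5 million.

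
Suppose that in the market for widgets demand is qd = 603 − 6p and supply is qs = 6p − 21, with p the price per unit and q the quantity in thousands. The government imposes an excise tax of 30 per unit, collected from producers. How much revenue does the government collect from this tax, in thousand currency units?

Tax revenue = 6030 thousand.

Before the tax: set 603 − 6p = 6p − 21 → p* = 52, q* = 291.
With the tax collected from producers, supply shifts: qs = 6(p − 30) − 21.
Solving gives q = 201 with consumers paying 67 and producers receiving 37 (the 30 wedge).
Revenue = t · Q = 30 · 201 = 6030.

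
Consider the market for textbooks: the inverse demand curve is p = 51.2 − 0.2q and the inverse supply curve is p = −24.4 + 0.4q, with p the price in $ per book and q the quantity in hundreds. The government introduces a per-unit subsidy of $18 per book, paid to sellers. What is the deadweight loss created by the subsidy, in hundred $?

Rewrite in direct form: qd = 256 − 5p and qs = 2.5p + 61.
Before the subsidy: set 256 − 5p = 2.5p + 61 → p* = $26, q* = 126.
With a per-unit subsidy paid to sellers, each receives p + 18 per unit sold, so supply becomes qs = 2.5(p + 18) + 61.
New equilibrium: consumers pay $20, sellers receive $38, q = 156. (Wedge: pb − ps = −18.)
Quantity rises by |ΔQ| = |126 − 156| = 30.
DWL = ½ · t · |ΔQ| = ½ · 18 · 30 = $270.

Deadweight loss = $270 hundred.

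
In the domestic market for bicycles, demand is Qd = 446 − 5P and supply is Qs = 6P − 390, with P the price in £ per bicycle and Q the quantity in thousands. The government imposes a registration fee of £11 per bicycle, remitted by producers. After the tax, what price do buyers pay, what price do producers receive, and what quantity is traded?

Buyers pay £82; producers receive £71; quantity = 36.

Without the tax, 446 − 5P = 6P − 390 gives 11P = 836, so P* = £76 and Q* = 66.
With the tax collected from producers, supply shifts: Qs = 6(P − 11) − 390.
New equilibrium: buyers pay £82, producers receive £71, Q = 36. (Wedge: Pb − Ps = 11.)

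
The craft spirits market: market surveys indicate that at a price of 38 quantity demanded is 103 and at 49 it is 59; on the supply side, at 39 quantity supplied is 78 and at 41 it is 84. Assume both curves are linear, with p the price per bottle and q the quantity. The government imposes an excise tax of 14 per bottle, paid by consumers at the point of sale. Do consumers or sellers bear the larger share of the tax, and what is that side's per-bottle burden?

Demand slope: (59 − 103)/(49 − 38) = -4, so qd = 255 − 4p.
Supply slope: (84 − 78)/(41 − 39) = 3, so qs = 3p − 39.
Before the tax: set 255 − 4p = 3p − 39 → p* = 42, q* = 87.
With the tax collected from consumers, demand (in seller-price terms) shifts: qd = 255 − 4(p + 14).
Solving gives q = 63 with consumers paying 48 and sellers receiving 34 (the 14 wedge).
Per-bottle burden: consumers 6, sellers 8.
Sellers take the larger share because supply is less price-elastic here (demand slope 4 vs supply slope 3).
The less price-elastic side of the market bears the larger share of a per-unit tax.

Sellers bear the larger share: 8 per bottle.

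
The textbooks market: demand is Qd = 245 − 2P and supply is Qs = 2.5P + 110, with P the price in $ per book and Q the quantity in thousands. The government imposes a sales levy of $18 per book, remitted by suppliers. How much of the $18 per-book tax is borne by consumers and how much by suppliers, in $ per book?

Consumers bear $10 per book; suppliers bear $8 per book.

Without the tax, 245 − 2P = 2.5P + 110 gives 4.5P = 135, so P* = $30 and Q* = 185.
With the tax collected from suppliers, supply shifts: Qs = 2.5(P − 18) + 110.
Solving gives Q = 165 with consumers paying $40 and suppliers receiving $22 (the $18 wedge).
Burden on consumers: $10; on suppliers: $8. (They sum to $18.)
The less price-elastic side of the market bears the larger share of a per-unit tax.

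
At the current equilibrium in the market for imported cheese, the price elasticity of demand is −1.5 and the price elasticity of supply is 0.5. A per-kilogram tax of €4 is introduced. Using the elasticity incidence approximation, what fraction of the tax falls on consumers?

Consumers' share ≈ 0.25.

Incidence ratio: consumers' share ≈ εs / (εs + |εd|) = 0.5 / (0.5 + 1.5) = 0.25.
Supply is the less elastic side, so consumers bear the smaller share.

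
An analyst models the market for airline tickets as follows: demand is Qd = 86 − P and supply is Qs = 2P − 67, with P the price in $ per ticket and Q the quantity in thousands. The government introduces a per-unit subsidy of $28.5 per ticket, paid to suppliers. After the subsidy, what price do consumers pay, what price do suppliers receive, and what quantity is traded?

Consumers pay $32; suppliers receive $60.5; quantity = 54.

Before the subsidy: set 86 − P = 2P − 67 → P* = $51, Q* = 35.
With a per-unit subsidy paid to suppliers, each receives P + 28.5 per unit sold, so supply becomes Qs = 2(P + 28.5) − 67.
Solving gives Q = 54 with consumers paying $32 and suppliers receiving $60.5 (the $28.5 wedge).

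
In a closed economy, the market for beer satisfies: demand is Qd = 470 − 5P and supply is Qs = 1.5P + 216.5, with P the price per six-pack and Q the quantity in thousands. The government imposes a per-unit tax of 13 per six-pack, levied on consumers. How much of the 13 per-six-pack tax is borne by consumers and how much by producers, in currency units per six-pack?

Without the tax, 470 − 5P = 1.5P + 216.5 gives 6.5P = 253.5, so P* = 39 and Q* = 275.
With the tax collected from consumers, demand (in seller-price terms) shifts: Qd = 470 − 5(P + 13).
Solving gives Q = 260 with consumers paying 42 and producers receiving 29 (the 13 wedge).
Burden on consumers: 3; on producers: 10. (They sum to 13.)
The less price-elastic side of the market bears the larger share of a per-unit tax.

Consumers bear 3 per six-pack; producers bear 10 per six-pack.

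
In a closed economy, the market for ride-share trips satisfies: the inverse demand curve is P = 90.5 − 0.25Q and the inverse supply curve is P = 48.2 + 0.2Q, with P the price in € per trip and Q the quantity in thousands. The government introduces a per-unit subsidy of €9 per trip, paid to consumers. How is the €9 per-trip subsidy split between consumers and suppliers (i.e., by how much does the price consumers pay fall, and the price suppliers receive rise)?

Consumers gain €5 per trip; suppliers gain €4 per trip.

Rewrite in direct form: Qd = 362 − 4P and Qs = 5P − 241.
Before the subsidy: set 362 − 4P = 5P − 241 → P* = €67, Q* = 94.
With a per-unit subsidy paid to consumers, each effectively pays P − 9, so demand becomes Qd = 362 − 4(P − 9).
New equilibrium: consumers pay €62, suppliers receive €71, Q = 114. (Wedge: Pb − Ps = −9.)
Gain to consumers: €5; to suppliers: €4. (They sum to €9.)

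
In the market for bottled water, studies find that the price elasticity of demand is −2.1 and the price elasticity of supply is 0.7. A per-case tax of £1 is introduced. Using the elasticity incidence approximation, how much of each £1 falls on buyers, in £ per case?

Incidence ratio: buyers' share ≈ εs / (εs + |εd|) = 0.7 / (0.7 + 2.1) = 0.25.
So buyers bear ≈ 0.25 × £1 = £0.25; producers bear £0.75.

Buyers bear ≈ £0.25 per case.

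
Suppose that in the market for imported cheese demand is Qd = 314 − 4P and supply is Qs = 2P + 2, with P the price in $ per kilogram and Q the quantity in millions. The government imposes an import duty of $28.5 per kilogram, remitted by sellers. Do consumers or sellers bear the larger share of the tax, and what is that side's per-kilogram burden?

Before the tax: set 314 − 4P = 2P + 2 → P* = $52, Q* = 106.
With the tax collected from sellers, supply shifts: Qs = 2(P − 28.5) + 2.
Solving gives Q = 68 with consumers paying $61.5 and sellers receiving $33 (the $28.5 wedge).
Per-kilogram burden: consumers $9.5, sellers $19.
Sellers take the larger share because supply is less price-elastic here (demand slope 4 vs supply slope 2).

Sellers bear the larger share: $19 per kilogram.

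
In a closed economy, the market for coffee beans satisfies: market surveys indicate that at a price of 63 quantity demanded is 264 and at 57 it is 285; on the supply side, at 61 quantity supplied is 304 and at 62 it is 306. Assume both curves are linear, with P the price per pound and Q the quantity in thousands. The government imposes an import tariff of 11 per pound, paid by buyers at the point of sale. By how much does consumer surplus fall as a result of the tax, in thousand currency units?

Demand slope: (285 − 264)/(57 − 63) = -3.5, so Qd = 484.5 − 3.5P.
Supply slope: (306 − 304)/(62 − 61) = 2, so Qs = 2P + 182.
Without the tax, 484.5 − 3.5P = 2P + 182 gives 5.5P = 302.5, so P* = 55 and Q* = 292.
With the tax collected from buyers, demand (in seller-price terms) shifts: Qd = 484.5 − 3.5(P + 11).
Solving gives Q = 278 with buyers paying 59 and suppliers receiving 48 (the 11 wedge).
ΔCS is the trapezoid between Q = 278 and Q = 292 of height 4: ½ · (292 + 278) · 4 = 1140.

Consumer surplus falls by 1140 thousand.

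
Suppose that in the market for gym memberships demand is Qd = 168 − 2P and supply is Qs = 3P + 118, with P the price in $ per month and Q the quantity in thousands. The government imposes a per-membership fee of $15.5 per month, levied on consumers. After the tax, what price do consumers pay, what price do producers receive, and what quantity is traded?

Without the tax, 168 − 2P = 3P + 118 gives 5P = 50, so P* = $10 and Q* = 148.
With the tax collected from consumers, demand (in seller-price terms) shifts: Qd = 168 − 2(P + 15.5).
New equilibrium: consumers pay $19.3, producers receive $3.8, Q = 129.4. (Wedge: Pb − Ps = 15.5.)
The less price-elastic side of the market bears the larger share of a per-unit tax.

Consumers pay $19.3; producers receive $3.8; quantity = 129.4.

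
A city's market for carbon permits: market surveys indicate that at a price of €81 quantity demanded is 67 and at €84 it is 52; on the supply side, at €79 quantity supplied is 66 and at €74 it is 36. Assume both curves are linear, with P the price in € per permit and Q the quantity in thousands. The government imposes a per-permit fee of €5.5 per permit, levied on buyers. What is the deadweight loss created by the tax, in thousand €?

Deadweight loss = €41.25 thousand.

Demand slope: (52 − 67)/(84 − 81) = -5, so Qd = 472 − 5P.
Supply slope: (36 − 66)/(74 − 79) = 6, so Qs = 6P − 408.
Before the tax: set 472 − 5P = 6P − 408 → P* = €80, Q* = 72.
With the tax collected from buyers, demand (in seller-price terms) shifts: Qd = 472 − 5(P + 5.5).
Solving gives Q = 57 with buyers paying €83 and sellers receiving €77.5 (the €5.5 wedge).
Quantity falls by |ΔQ| = |72 − 57| = 15.
DWL = ½ · t · |ΔQ| = ½ · 5.5 · 15 = €41.25.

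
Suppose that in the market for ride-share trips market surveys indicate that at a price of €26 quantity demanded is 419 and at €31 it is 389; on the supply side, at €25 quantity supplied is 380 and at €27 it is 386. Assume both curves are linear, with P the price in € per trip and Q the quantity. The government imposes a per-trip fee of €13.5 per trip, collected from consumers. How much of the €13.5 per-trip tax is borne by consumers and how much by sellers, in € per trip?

Demand slope: (389 − 419)/(31 − 26) = -6, so Qd = 575 − 6P.
Supply slope: (386 − 380)/(27 − 25) = 3, so Qs = 3P + 305.
Without the tax, 575 − 6P = 3P + 305 gives 9P = 270, so P* = €30 and Q* = 395.
With the tax collected from consumers, demand (in seller-price terms) shifts: Qd = 575 − 6(P + 13.5).
New equilibrium: consumers pay €34.5, sellers receive €21, Q = 368. (Wedge: Pb − Ps = 13.5.)
Burden on consumers: €4.5; on sellers: €9. (They sum to €13.5.)
The less price-elastic side of the market bears the larger share of a per-unit tax.

Consumers bear €4.5 per trip; sellers bear €9 per trip.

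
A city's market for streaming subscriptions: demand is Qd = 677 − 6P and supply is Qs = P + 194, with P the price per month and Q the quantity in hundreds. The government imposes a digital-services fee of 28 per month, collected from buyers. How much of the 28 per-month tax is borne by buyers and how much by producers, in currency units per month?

Before the tax: set 677 − 6P = P + 194 → P* = 69, Q* = 263.
With the tax collected from buyers, demand (in seller-price terms) shifts: Qd = 677 − 6(P + 28).
Solving gives Q = 239 with buyers paying 73 and producers receiving 45 (the 28 wedge).
Burden on buyers: 4; on producers: 24. (They sum to 28.)
The less price-elastic side of the market bears the larger share of a per-unit tax.

Buyers bear 4 per month; producers bear 24 per month.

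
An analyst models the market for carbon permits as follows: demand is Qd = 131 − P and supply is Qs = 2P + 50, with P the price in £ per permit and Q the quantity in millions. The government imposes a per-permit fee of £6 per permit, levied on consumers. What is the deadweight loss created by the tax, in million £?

Without the tax, 131 − P = 2P + 50 gives 3P = 81, so P* = £27 and Q* = 104.
With the tax collected from consumers, demand (in seller-price terms) shifts: Qd = 131 − (P + 6).
Solving gives Q = 100 with consumers paying £31 and suppliers receiving £25 (the £6 wedge).
Quantity falls by |ΔQ| = |104 − 100| = 4.
DWL = ½ · t · |ΔQ| = ½ · 6 · 4 = £12.

Deadweight loss = £12 million.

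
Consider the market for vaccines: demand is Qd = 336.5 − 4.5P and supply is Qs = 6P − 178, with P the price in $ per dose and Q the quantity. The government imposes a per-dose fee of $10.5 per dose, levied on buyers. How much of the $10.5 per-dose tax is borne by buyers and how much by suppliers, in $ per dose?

Without the tax, 336.5 − 4.5P = 6P − 178 gives 10.5P = 514.5, so P* = $49 and Q* = 116.
With the tax collected from buyers, demand (in seller-price terms) shifts: Qd = 336.5 − 4.5(P + 10.5).
New equilibrium: buyers pay $55, suppliers receive $44.5, Q = 89. (Wedge: Pb − Ps = 10.5.)
Burden on buyers: $6; on suppliers: $4.5. (They sum to $10.5.)

Buyers bear $6 per dose; suppliers bear $4.5 per dose.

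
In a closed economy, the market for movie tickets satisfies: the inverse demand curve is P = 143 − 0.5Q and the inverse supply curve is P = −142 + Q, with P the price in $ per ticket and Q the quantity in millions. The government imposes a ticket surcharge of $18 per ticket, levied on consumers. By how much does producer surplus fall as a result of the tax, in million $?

Producer surplus falls by $2208 million.

Rewrite in direct form: Qd = 286 − 2P and Qs = P + 142.
Without the tax, 286 − 2P = P + 142 gives 3P = 144, so P* = $48 and Q* = 190.
With the tax collected from consumers, demand (in seller-price terms) shifts: Qd = 286 − 2(P + 18).
Solving gives Q = 178 with consumers paying $54 and sellers receiving $36 (the $18 wedge).
ΔPS is the trapezoid between Q = 178 and Q = 190 of height $12: ½ · (190 + 178) · 12 = $2208.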